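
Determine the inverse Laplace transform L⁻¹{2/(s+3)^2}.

L⁻¹{n!/(s-a)^(n+1)} = t^n·e^(at) with n=1, a=-3. So L⁻¹{1/(s+3)^2} = t·e^(-3t), and L⁻¹{2/(s+3)^2} = (2/1)·t·e^(-3t) = 2·t·e^(-3t)

Final answer: 2·t·e^(-3t)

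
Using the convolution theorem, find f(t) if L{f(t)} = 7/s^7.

7/s^7 = (7/s)·(1/s^6) = L{7}·L{t^5/120}. By convolution, f(t) = 7*t^5/120 = ∫₀ᵗ 7·τ^5/120 dτ = 7·t^6/720

Final answer: 7·t^6/720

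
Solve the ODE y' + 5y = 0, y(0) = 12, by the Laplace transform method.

L{y'} + 5L{y} = 0. sY - 12 + 5Y = 0. Y(s+5) = 12. Y = 12/(s+5)

Final answer: y(t) = 12e^(-5t)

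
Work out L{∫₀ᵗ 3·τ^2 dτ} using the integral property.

L{∫₀ᵗ f(τ)dτ} = F(s)/s with f(t) = 3t^2. F(s) = 6/s^3, so L{∫₀ᵗ 3·τ^2 dτ} = (6/s^3)/s = 6/s^4. (Check: ∫₀ᵗ 3·τ^2 dτ = 3t^3/3.)

Final answer: 6/s^4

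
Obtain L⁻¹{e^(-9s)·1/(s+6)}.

L⁻¹{1/(s+6)} = e^(-6t). By the time shift theorem, L⁻¹{e^(-as)F(s)} = u(t-a)f(t-a) with a=9, so L⁻¹{e^(-9s)·1/(s+6)} = u(t-9)·e^(-6(t-9))

Final answer: u(t-9)·e^(-6(t-9))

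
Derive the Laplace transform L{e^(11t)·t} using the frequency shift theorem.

L{e^(at)·t^n} = n!/(s-a)^(n+1), so L{e^(11t)·t} = 1/(s-11)^2

Final answer: 1/(s-11)^2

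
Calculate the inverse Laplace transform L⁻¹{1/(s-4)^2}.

L⁻¹{n!/(s-a)^(n+1)} = t^n·e^(at), so L⁻¹{1/(s-4)^2} = t·e^(4t)

Final answer: t·e^(4t)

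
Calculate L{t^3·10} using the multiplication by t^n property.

L{10} = 10/s. d^1/ds^1[1/s] = -1/s². d^2/ds^2[1/s] = 2/s^3. d^3/ds^3[1/s] = -6/s^4. So L{t^3} = (-1)^{3}·-6/s^4 = 6/s^4. Then L{t^3·10} = 10·6/s^4 = 60/s^4

Final answer: 60/s^4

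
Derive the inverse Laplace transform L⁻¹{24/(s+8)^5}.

L⁻¹{n!/(s-a)^(n+1)} = t^n·e^(at) with n=4, a=-8. So L⁻¹{24/(s+8)^5} = t^4·e^(-8t)

Final answer: t^4·e^(-8t)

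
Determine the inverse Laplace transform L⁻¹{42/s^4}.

L⁻¹{n!/s^(n+1)} = t^n with n=3. So L⁻¹{6/s^4} = t^3, and L⁻¹{42/s^4} = (42/6)·t^3 = 7·t^3

Final answer: 7·t^3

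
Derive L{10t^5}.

L{t^n} = n!/s^(n+1). So L{10t^5} = 10·5!/s^6 = 1200/s^6

Final answer: 1200/s^6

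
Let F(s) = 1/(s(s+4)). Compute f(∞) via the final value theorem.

f(∞) = lim_{s→0} s·1/(s(s+4)) = lim_{s→0} 1/(s+4) = 1/4 = 1/4

Final answer: 1/4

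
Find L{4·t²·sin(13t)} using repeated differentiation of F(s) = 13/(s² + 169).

F(s) = 13/(s² + 169). F'(s) = -26s/(s² + 169)². F''(s) = -26(169 - 3s²)/(s² + 169)³ = (78s² - 4394)/(s² + 169)³. So L{t²·sin(13t)} = (-1)² F''(s) = (78s² - 4394)/(s² + 169)³. Then L{4·t²·sin(13t)} = 4·(78s² - 4394)/(s² + 169)³ = (312s² - 17576)/(s² + 169)³

Final answer: (312s² - 17576)/(s² + 169)³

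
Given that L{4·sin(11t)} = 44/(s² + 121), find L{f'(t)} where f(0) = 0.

L{f'(t)} = s·F(s) - f(0) = s·44/(s² + 121) - 0 = 44s/(s² + 121)

Final answer: 44s/(s² + 121)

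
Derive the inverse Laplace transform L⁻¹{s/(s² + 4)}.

L⁻¹{s/(s² + 4)} = cos(2t)

Final answer: cos(2t)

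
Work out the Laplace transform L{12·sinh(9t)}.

L{sinh(ωt)} = ω/(s² - ω²), so L{sinh(9t)} = 9/(s² - 81). Then L{12·sinh(9t)} = 12·9/(s² - 81) = 108/(s² - 81)

Final answer: 108/(s² - 81)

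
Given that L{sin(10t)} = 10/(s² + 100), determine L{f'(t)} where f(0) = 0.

L{f'(t)} = s·F(s) - f(0) = s·10/(s² + 100) - 0 = 10s/(s² + 100)

Final answer: 10s/(s² + 100)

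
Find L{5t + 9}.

L{5t + 9} = 5·L{t} + 9·L{1} = 5/s² + 9/s

Final answer: 5/s² + 9/s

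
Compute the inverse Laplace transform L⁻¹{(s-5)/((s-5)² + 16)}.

Using frequency shift, L⁻¹{(s-5)/((s-5)² + 16)} = e^(5t)·cos(4t)

Final answer: e^(5t)·cos(4t)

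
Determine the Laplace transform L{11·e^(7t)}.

L{e^(at)} = 1/(s-a), so L{e^(7t)} = 1/(s-7). Then L{11·e^(7t)} = 11/(s-7)

Final answer: 11/(s-7)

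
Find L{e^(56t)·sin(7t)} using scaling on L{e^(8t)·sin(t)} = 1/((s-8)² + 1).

Scaling with a=7: L{e^(56t)·sin(7t)} = (1/7) · 1/((s/7-8)² + 1). Simplifying: 7/((s-56)² + 49)

Final answer: 7/((s-56)² + 49)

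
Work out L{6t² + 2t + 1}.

L{6t² + 2t + 1} = 6·2/s³ + 2/s² + 1/s = 12/s³ + 2/s² + 1/s

Final answer: 12/s³ + 2/s² + 1/s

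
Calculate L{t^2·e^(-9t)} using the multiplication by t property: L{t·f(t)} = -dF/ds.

Using L{t^n·e^(at)} = n!/(s-a)^(n+1), L{t^2·e^(-9t)} = 2/(s+9)^3

Final answer: 2/(s+9)^3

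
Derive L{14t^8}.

L{t^n} = n!/s^(n+1). So L{14t^8} = 14·8!/s^9 = 564480/s^9

Final answer: 564480/s^9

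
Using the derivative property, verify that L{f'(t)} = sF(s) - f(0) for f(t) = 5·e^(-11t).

f'(t) = -55e^(-11t). Direct: L{f'(t)} = -55/(s+11). Property: s·5/(s+11) - 5 = (5s - 5(s+11))/(s+11) = -55/(s+11). ✓

Final answer: -55/(s+11)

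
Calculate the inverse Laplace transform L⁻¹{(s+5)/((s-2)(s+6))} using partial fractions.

Using partial fractions, f(t) = (7e^(2t) + e^(-6t))/8

Final answer: (7e^(2t) + e^(-6t))/8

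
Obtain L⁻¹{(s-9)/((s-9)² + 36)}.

Using frequency shift: L⁻¹{(s-a)/((s-a)² + b²)} = e^(at)cos(bt). Here a=9, b=6

Final answer: e^(9t)·cos(6t)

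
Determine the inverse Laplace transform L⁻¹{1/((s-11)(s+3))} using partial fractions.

Decompose: A/(s-11) + B/(s+3). A = 1/14, B = -1/14. f(t) = (e^(11t) - e^(-3t))/14

Final answer: (e^(11t) - e^(-3t))/14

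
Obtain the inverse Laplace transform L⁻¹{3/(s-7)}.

L⁻¹{1/(s-a)} = e^(at), so L⁻¹{1/(s-7)} = e^(7t), and L⁻¹{3/(s-7)} = 3·e^(7t)

Final answer: 3·e^(7t)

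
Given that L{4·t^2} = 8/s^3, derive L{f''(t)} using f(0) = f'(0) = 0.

L{f''(t)} = s²F(s) - sf(0) - f'(0) = s²·8/s^3 - 0 - 0 = 8/s

Final answer: 8/s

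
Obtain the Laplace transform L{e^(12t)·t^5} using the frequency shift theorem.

L{e^(at)·t^n} = n!/(s-a)^(n+1), so L{e^(12t)·t^5} = 120/(s-12)^6

Final answer: 120/(s-12)^6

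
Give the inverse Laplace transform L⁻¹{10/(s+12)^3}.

L⁻¹{n!/(s-a)^(n+1)} = t^n·e^(at) with n=2, a=-12. So L⁻¹{2/(s+12)^3} = t^2·e^(-12t), and L⁻¹{10/(s+12)^3} = (10/2)·t^2·e^(-12t) = 5·t^2·e^(-12t)

Final answer: 5·t^2·e^(-12t)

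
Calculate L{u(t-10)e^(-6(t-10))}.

u(t-a)f(t-a) with f(t)=e^(-6t). L{e^(-6t)} = 1/(s+6). By time shift: e^(-10s)/(s+6)

Final answer: e^(-10s)/(s+6)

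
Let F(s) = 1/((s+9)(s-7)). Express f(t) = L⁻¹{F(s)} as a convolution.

1/((s+9)(s-7)) = (1/(s+9))·(1/(s-7)) = L{e^(-9t)}·L{e^(7t)}. So f(t) = e^(-9t)*e^(7t) = ∫₀ᵗ e^(-9τ)·e^(7(t-τ)) dτ

Final answer: ∫₀ᵗ e^(-9τ)·e^(7(t-τ)) dτ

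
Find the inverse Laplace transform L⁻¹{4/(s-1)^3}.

L⁻¹{n!/(s-a)^(n+1)} = t^n·e^(at) with n=2, a=1. So L⁻¹{2/(s-1)^3} = t^2·e^t, and L⁻¹{4/(s-1)^3} = (4/2)·t^2·e^t = 2·t^2·e^t

Final answer: 2·t^2·e^t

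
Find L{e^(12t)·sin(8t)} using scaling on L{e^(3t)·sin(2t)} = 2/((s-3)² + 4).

Scaling with a=4: L{e^(12t)·sin(8t)} = (1/4) · 2/((s/4-3)² + 4). Simplifying: 8/((s-12)² + 64)

Final answer: 8/((s-12)² + 64)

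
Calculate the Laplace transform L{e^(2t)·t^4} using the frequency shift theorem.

L{e^(at)·t^n} = n!/(s-a)^(n+1), so L{e^(2t)·t^4} = 24/(s-2)^5

Final answer: 24/(s-2)^5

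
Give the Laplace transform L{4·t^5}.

L{t^n} = n!/s^(n+1), so L{t^5} = 120/s^6. Then L{4·t^5} = 4·120/s^6 = 480/s^6

Final answer: 480/s^6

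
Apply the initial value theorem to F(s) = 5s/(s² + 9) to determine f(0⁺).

f(0⁺) = lim_{s→∞} s·5s/(s² + 9) = lim_{s→∞} 5s²/(s² + 9) = 5

Final answer: 5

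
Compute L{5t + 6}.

L{5t + 6} = 5·L{t} + 6·L{1} = 5/s² + 6/s

Final answer: 5/s² + 6/s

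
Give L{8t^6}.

L{t^n} = n!/s^(n+1). So L{8t^6} = 8·6!/s^7 = 5760/s^7

Final answer: 5760/s^7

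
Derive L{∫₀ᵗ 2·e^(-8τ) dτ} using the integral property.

L{∫₀ᵗ f(τ)dτ} = F(s)/s with F(s) = 2/(s+8), so L{∫₀ᵗ 2·e^(-8τ) dτ} = 2/(s(s+8))

Final answer: 2/(s(s+8))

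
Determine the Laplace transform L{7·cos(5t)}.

L{cos(ωt)} = s/(s² + ω²), so L{cos(5t)} = s/(s² + 25). Then L{7·cos(5t)} = 7·s/(s² + 25) = 7s/(s² + 25)

Final answer: 7s/(s² + 25)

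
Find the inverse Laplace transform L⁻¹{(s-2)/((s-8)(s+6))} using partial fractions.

Using partial fractions, f(t) = (6e^(8t) + 8e^(-6t))/14

Final answer: (6e^(8t) + 8e^(-6t))/14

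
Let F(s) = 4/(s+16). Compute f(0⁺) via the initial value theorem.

f(0⁺) = lim_{s→∞} s·4/(s+16) = lim_{s→∞} 4s/(s+16) = 4

Final answer: 4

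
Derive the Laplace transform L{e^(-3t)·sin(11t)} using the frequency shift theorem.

Frequency shift: L{e^(at)f(t)} = F(s-a). L{e^(-3t)·sin(11t)} = 11/((s+3)² + 121)

Final answer: 11/((s+3)² + 121)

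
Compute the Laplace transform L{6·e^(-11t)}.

L{e^(at)} = 1/(s-a), so L{e^(-11t)} = 1/(s+11). Then L{6·e^(-11t)} = 6/(s+11)

Final answer: 6/(s+11)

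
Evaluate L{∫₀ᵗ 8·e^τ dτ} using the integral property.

L{∫₀ᵗ f(τ)dτ} = F(s)/s with F(s) = 8/(s-1), so L{∫₀ᵗ 8·e^τ dτ} = 8/(s(s-1))

Final answer: 8/(s(s-1))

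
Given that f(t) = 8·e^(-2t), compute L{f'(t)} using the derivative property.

f(0) = 8, F(s) = 8/(s+2). L{f'(t)} = s·F(s) - f(0) = 8s/(s+2) - 8 = (8s - 8(s+2))/(s+2) = -16/(s+2)

Final answer: -16/(s+2)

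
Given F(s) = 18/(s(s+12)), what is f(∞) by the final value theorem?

f(∞) = lim_{s→0} s·18/(s(s+12)) = lim_{s→0} 18/(s+12) = 18/12 = 3/2

Final answer: 3/2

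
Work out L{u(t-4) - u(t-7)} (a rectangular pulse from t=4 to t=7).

L{u(t-a)} = e^(-as)/s. L{u(t-4) - u(t-7)} = (e^(-4s) - e^(-7s))/s

Final answer: (e^(-4s) - e^(-7s))/s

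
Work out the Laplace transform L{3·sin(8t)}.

L{sin(ωt)} = ω/(s² + ω²), so L{sin(8t)} = 8/(s² + 64). Then L{3·sin(8t)} = 3·8/(s² + 64) = 24/(s² + 64)

Final answer: 24/(s² + 64)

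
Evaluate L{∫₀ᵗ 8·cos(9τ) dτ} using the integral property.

L{∫₀ᵗ f(τ)dτ} = F(s)/s with F(s) = 8s/(s² + 81), so the result is (8s/(s² + 81))/s = 8/(s² + 81)

Final answer: 8/(s² + 81)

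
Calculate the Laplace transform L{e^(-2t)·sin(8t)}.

L{e^(at)·sin(ωt)} = ω/((s-a)² + ω²), so L{e^(-2t)·sin(8t)} = 8/((s+2)² + 64)

Final answer: 8/((s+2)² + 64)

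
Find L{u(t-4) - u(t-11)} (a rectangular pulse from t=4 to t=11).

L{u(t-a)} = e^(-as)/s. L{u(t-4) - u(t-11)} = (e^(-4s) - e^(-11s))/s

Final answer: (e^(-4s) - e^(-11s))/s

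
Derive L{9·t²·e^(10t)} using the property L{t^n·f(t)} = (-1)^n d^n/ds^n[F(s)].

L{e^(10t)} = 1/(s-10). d/ds[1/(s-10)] = -1/(s-10)². d²/ds²[1/(s-10)] = 2/(s-10)³. So L{t²·e^(10t)} = (-1)² · 2/(s-10)³ = 2/(s-10)³. Then L{9·t²·e^(10t)} = 9·2/(s-10)³ = 18/(s-10)³

Final answer: 18/(s-10)³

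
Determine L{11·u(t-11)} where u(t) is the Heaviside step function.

L{u(t-a)} = e^(-as)/s. Here a=11, so L{u(t-11)} = e^(-11s)/s, and L{11·u(t-11)} = 11·e^(-11s)/s

Final answer: 11·e^(-11s)/s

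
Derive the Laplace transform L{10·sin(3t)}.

L{sin(ωt)} = ω/(s² + ω²), so L{sin(3t)} = 3/(s² + 9). Then L{10·sin(3t)} = 10·3/(s² + 9) = 30/(s² + 9)

Final answer: 30/(s² + 9)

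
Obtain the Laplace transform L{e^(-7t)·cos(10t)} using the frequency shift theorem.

Frequency shift: L{e^(at)f(t)} = F(s-a). L{e^(-7t)·cos(10t)} = (s+7)/((s+7)² + 100)

Final answer: (s+7)/((s+7)² + 100)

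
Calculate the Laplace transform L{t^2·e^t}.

L{t^n·e^(at)} = n!/(s-a)^(n+1), so L{t^2·e^t} = 2/(s-1)^3

Final answer: 2/(s-1)^3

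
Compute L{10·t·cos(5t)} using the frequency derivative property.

L{cos(5t)} = s/(s² + 25). Derivative: d/ds[s/(s² + 25)] = [(s² + 25) - s·2s]/(s² + 25)² = (25 - s²)/(s² + 25)². So L{t·cos(5t)} = -F'(s) = (s² - 25)/(s² + 25)². Then L{10·t·cos(5t)} = 10·(s² - 25)/(s² + 25)²

Final answer: 10·(s² - 25)/(s² + 25)²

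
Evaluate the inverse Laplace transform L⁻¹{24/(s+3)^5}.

L⁻¹{n!/(s-a)^(n+1)} = t^n·e^(at), so L⁻¹{24/(s+3)^5} = t^4·e^(-3t)

Final answer: t^4·e^(-3t)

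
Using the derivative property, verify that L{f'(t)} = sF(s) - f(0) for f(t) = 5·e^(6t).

f'(t) = 30e^(6t). Direct: L{f'(t)} = 30/(s-6). Property: s·5/(s-6) - 5 = (5s - 5(s-6))/(s-6) = 30/(s-6). ✓

Final answer: 30/(s-6)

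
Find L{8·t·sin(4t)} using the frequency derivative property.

L{sin(4t)} = 4/(s² + 16). By L{t·f(t)} = -F'(s): -d/ds[4/(s² + 16)] = -(4)·(-2s)/(s² + 16)² = 8s/(s² + 16)². Then L{8·t·sin(4t)} = 8·8s/(s² + 16)² = 64s/(s² + 16)²

Final answer: 64s/(s² + 16)²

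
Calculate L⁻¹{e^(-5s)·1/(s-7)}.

L⁻¹{1/(s-7)} = e^(7t). By the time shift theorem, L⁻¹{e^(-as)F(s)} = u(t-a)f(t-a) with a=5, so L⁻¹{e^(-5s)·1/(s-7)} = u(t-5)·e^(7(t-5))

Final answer: u(t-5)·e^(7(t-5))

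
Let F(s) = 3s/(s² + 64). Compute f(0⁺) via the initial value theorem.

f(0⁺) = lim_{s→∞} s·3s/(s² + 64) = lim_{s→∞} 3s²/(s² + 64) = 3

Final answer: 3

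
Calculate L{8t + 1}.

L{8t + 1} = 8·L{t} + L{1} = 8/s² + 1/s

Final answer: 8/s² + 1/s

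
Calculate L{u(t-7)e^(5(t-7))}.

u(t-a)f(t-a) with f(t)=e^(5t). L{e^(5t)} = 1/(s-5). By time shift: e^(-7s)/(s-5)

Final answer: e^(-7s)/(s-5)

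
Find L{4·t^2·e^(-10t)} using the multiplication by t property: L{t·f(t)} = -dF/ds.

Using L{t^n·e^(at)} = n!/(s-a)^(n+1), L{t^2·e^(-10t)} = 2/(s+10)^3, so L{4·t^2·e^(-10t)} = 4·2/(s+10)^3 = 8/(s+10)^3

Final answer: 8/(s+10)^3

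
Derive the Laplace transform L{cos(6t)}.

L{cos(ωt)} = s/(s² + ω²), so L{cos(6t)} = s/(s² + 36)

Final answer: s/(s² + 36)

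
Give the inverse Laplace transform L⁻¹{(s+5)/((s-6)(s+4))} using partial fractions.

Using partial fractions, f(t) = (11e^(6t) - e^(-4t))/10

Final answer: (11e^(6t) - e^(-4t))/10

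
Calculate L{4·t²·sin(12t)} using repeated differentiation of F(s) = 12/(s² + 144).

F(s) = 12/(s² + 144). F'(s) = -24s/(s² + 144)². F''(s) = -24(144 - 3s²)/(s² + 144)³ = (72s² - 3456)/(s² + 144)³. So L{t²·sin(12t)} = (-1)² F''(s) = (72s² - 3456)/(s² + 144)³. Then L{4·t²·sin(12t)} = 4·(72s² - 3456)/(s² + 144)³ = (288s² - 13824)/(s² + 144)³

Final answer: (288s² - 13824)/(s² + 144)³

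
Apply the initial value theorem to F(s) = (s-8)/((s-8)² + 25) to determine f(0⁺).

f(0⁺) = lim_{s→∞} sF(s) = lim_{s→∞} s(s-8)/((s-8)² + 25) = 1

Final answer: 1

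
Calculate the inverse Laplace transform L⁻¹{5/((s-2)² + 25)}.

Using frequency shift, L⁻¹{5/((s-2)² + 25)} = e^(2t)·sin(5t)

Final answer: e^(2t)·sin(5t)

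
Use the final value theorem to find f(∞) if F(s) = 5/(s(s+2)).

f(∞) = lim_{s→0} s·5/(s(s+2)) = lim_{s→0} 5/(s+2) = 5/2 = 5/2

Final answer: 5/2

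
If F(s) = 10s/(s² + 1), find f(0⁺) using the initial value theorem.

f(0⁺) = lim_{s→∞} s·10s/(s² + 1) = lim_{s→∞} 10s²/(s² + 1) = 10

Final answer: 10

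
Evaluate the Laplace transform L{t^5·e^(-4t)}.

L{t^n·e^(at)} = n!/(s-a)^(n+1), so L{t^5·e^(-4t)} = 120/(s+4)^6

Final answer: 120/(s+4)^6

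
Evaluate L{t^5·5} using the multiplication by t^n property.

L{5} = 5/s. d^1/ds^1[1/s] = -1/s². d^2/ds^2[1/s] = 2/s^3. d^3/ds^3[1/s] = -6/s^4. d^4/ds^4[1/s] = 24/s^5. d^5/ds^5[1/s] = -120/s^6. So L{t^5} = (-1)^{5}·-120/s^6 = 120/s^6. Then L{t^5·5} = 5·120/s^6 = 600/s^6

Final answer: 600/s^6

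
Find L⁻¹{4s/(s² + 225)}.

This is the form c·s/(s² + a²) with a = 15, c = 4. L⁻¹ = 4·cos(15t)

Final answer: 4·cos(15t)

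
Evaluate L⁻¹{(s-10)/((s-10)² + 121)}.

Using frequency shift: L⁻¹{(s-a)/((s-a)² + b²)} = e^(at)cos(bt). Here a=10, b=11

Final answer: e^(10t)·cos(11t)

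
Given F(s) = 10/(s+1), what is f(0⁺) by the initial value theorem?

f(0⁺) = lim_{s→∞} s·10/(s+1) = lim_{s→∞} 10s/(s+1) = 10

Final answer: 10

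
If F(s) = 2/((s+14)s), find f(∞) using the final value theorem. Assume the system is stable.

f(∞) = lim_{s→0} sF(s) = lim_{s→0} 2/(s+14) = 1/7

Final answer: 1/7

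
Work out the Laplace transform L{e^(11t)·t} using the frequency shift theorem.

L{e^(at)·t^n} = n!/(s-a)^(n+1), so L{e^(11t)·t} = 1/(s-11)^2

Final answer: 1/(s-11)^2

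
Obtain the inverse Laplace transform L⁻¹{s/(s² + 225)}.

L⁻¹{s/(s² + 225)} = cos(15t)

Final answer: cos(15t)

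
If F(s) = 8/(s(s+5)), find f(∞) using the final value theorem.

f(∞) = lim_{s→0} s·8/(s(s+5)) = lim_{s→0} 8/(s+5) = 8/5 = 8/5

Final answer: 8/5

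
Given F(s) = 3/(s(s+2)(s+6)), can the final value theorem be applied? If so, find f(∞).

Poles of sF(s) = 3/((s+2)(s+6)) are at s = -2 and s = -6, both in the left half-plane. Theorem applies. f(∞) = lim_{s→0} sF(s) = 3/(2·6) = 1/4

Final answer: 1/4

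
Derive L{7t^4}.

L{t^n} = n!/s^(n+1). So L{7t^4} = 7·4!/s^5 = 168/s^5

Final answer: 168/s^5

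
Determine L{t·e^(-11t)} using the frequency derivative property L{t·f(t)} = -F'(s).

L{e^(-11t)} = 1/(s+11). By frequency derivative: L{t·e^(-11t)} = -d/ds[1/(s+11)] = -(-1)/(s+11)² = 1/(s+11)²

Final answer: 1/(s+11)²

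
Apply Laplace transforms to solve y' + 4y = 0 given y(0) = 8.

L{y'} + 4L{y} = 0. sY - 8 + 4Y = 0. Y(s+4) = 8. Y = 8/(s+4)

Final answer: y(t) = 8e^(-4t)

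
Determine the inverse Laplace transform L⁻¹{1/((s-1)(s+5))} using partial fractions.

Decompose: A/(s-1) + B/(s+5). A = 1/6, B = -1/6. f(t) = (e^t - e^(-5t))/6

Final answer: (e^t - e^(-5t))/6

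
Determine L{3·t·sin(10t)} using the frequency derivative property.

L{sin(10t)} = 10/(s² + 100). By L{t·f(t)} = -F'(s): -d/ds[10/(s² + 100)] = -(10)·(-2s)/(s² + 100)² = 20s/(s² + 100)². Then L{3·t·sin(10t)} = 3·20s/(s² + 100)² = 60s/(s² + 100)²

Final answer: 60s/(s² + 100)²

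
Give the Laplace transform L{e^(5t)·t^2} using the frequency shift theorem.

L{e^(at)·t^n} = n!/(s-a)^(n+1), so L{e^(5t)·t^2} = 2/(s-5)^3

Final answer: 2/(s-5)^3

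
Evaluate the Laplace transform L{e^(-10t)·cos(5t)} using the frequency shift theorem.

Frequency shift: L{e^(at)f(t)} = F(s-a). L{e^(-10t)·cos(5t)} = (s+10)/((s+10)² + 25)

Final answer: (s+10)/((s+10)² + 25)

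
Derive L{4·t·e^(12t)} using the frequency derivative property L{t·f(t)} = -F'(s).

L{e^(12t)} = 1/(s-12). By frequency derivative: L{t·e^(12t)} = -d/ds[1/(s-12)] = -(-1)/(s-12)² = 1/(s-12)². Then L{4·t·e^(12t)} = 4·1/(s-12)² = 4/(s-12)²

Final answer: 4/(s-12)²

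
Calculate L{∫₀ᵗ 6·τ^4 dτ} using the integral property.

L{∫₀ᵗ f(τ)dτ} = F(s)/s with f(t) = 6t^4. F(s) = 144/s^5, so L{∫₀ᵗ 6·τ^4 dτ} = (144/s^5)/s = 144/s^6. (Check: ∫₀ᵗ 6·τ^4 dτ = 6t^5/5.)

Final answer: 144/s^6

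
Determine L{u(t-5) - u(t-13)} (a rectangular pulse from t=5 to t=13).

L{u(t-a)} = e^(-as)/s. L{u(t-5) - u(t-13)} = (e^(-5s) - e^(-13s))/s

Final answer: (e^(-5s) - e^(-13s))/s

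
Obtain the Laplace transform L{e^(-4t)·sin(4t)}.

L{e^(at)·sin(ωt)} = ω/((s-a)² + ω²), so L{e^(-4t)·sin(4t)} = 4/((s+4)² + 16)

Final answer: 4/((s+4)² + 16)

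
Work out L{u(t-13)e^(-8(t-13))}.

u(t-a)f(t-a) with f(t)=e^(-8t). L{e^(-8t)} = 1/(s+8). By time shift: e^(-13s)/(s+8)

Final answer: e^(-13s)/(s+8)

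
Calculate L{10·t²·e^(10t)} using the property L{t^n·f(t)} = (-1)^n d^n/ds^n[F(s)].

L{e^(10t)} = 1/(s-10). d/ds[1/(s-10)] = -1/(s-10)². d²/ds²[1/(s-10)] = 2/(s-10)³. So L{t²·e^(10t)} = (-1)² · 2/(s-10)³ = 2/(s-10)³. Then L{10·t²·e^(10t)} = 10·2/(s-10)³ = 20/(s-10)³

Final answer: 20/(s-10)³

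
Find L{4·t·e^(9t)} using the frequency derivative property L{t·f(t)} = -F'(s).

L{e^(9t)} = 1/(s-9). By frequency derivative: L{t·e^(9t)} = -d/ds[1/(s-9)] = -(-1)/(s-9)² = 1/(s-9)². Then L{4·t·e^(9t)} = 4·1/(s-9)² = 4/(s-9)²

Final answer: 4/(s-9)²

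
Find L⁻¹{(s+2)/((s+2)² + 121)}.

Using frequency shift: L⁻¹{(s-a)/((s-a)² + b²)} = e^(at)cos(bt). Here a=-2, b=11

Final answer: e^(-2t)·cos(11t)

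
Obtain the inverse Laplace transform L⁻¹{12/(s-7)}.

L⁻¹{1/(s-a)} = e^(at), so L⁻¹{1/(s-7)} = e^(7t), and L⁻¹{12/(s-7)} = 12·e^(7t)

Final answer: 12·e^(7t)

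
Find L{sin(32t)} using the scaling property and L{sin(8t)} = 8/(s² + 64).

Using L{f(at)} = (1/a)F(s/a) with a=4: L{sin(32t)} = (1/4) · 8/((s/4)² + 64) = (1/4) · 8·16/(s² + 1024) = 32/(s² + 1024)

Final answer: 32/(s² + 1024)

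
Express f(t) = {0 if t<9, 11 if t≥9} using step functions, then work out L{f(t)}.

f(t) = 11·u(t-9). L{u(t-9)} = e^(-9s)/s, so L{f(t)} = 11·e^(-9s)/s

Final answer: 11·e^(-9s)/s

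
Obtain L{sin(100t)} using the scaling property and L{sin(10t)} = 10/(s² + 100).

Using L{f(at)} = (1/a)F(s/a) with a=10: L{sin(100t)} = (1/10) · 10/((s/10)² + 100) = (1/10) · 10·100/(s² + 10000) = 100/(s² + 10000)

Final answer: 100/(s² + 10000)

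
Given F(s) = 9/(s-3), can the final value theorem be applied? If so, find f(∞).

sF(s) = 9s/(s-3) has a pole at s = 3 in the right half-plane. Theorem does NOT apply (unstable system; f(t) = 9·e^(3t) grows without bound).

Final answer: Not applicable (unstable)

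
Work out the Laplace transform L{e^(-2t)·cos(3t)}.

L{e^(at)·cos(ωt)} = (s-a)/((s-a)² + ω²), so L{e^(-2t)·cos(3t)} = (s+2)/((s+2)² + 9)

Final answer: (s+2)/((s+2)² + 9)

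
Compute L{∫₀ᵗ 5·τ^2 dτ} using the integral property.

L{∫₀ᵗ f(τ)dτ} = F(s)/s with f(t) = 5t^2. F(s) = 10/s^3, so L{∫₀ᵗ 5·τ^2 dτ} = (10/s^3)/s = 10/s^4. (Check: ∫₀ᵗ 5·τ^2 dτ = 5t^3/3.)

Final answer: 10/s^4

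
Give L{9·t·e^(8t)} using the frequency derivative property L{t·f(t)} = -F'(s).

L{e^(8t)} = 1/(s-8). By frequency derivative: L{t·e^(8t)} = -d/ds[1/(s-8)] = -(-1)/(s-8)² = 1/(s-8)². Then L{9·t·e^(8t)} = 9·1/(s-8)² = 9/(s-8)²

Final answer: 9/(s-8)²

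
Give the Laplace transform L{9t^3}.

L{9t^3} = 9 · L{t^3} = 9 · 6/s^4 = 54/s^4

Final answer: 54/s^4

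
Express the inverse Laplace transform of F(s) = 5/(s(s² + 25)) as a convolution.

5/(s(s² + 25)) = (1/s)·(5/(s² + 25)) = L{1}·L{sin(5t)}. So f(t) = 1*(sin(5t)) = ∫₀ᵗ sin(5τ) dτ

Final answer: ∫₀ᵗ sin(5τ) dτ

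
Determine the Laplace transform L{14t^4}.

L{14t^4} = 14 · L{t^4} = 14 · 24/s^5 = 336/s^5

Final answer: 336/s^5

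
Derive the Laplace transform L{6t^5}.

L{6t^5} = 6 · L{t^5} = 6 · 120/s^6 = 720/s^6

Final answer: 720/s^6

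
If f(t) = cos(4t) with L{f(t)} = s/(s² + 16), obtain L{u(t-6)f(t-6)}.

Time shift theorem: L{u(t-a)f(t-a)} = e^(-as)F(s). Here a=6, F(s) = s/(s² + 16), so L{u(t-6)f(t-6)} = e^(-6s)·s/(s² + 16)

Final answer: e^(-6s)·s/(s² + 16)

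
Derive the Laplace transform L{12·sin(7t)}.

L{sin(ωt)} = ω/(s² + ω²), so L{sin(7t)} = 7/(s² + 49). Then L{12·sin(7t)} = 12·7/(s² + 49) = 84/(s² + 49)

Final answer: 84/(s² + 49)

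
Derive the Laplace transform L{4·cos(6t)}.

L{cos(ωt)} = s/(s² + ω²), so L{cos(6t)} = s/(s² + 36). Then L{4·cos(6t)} = 4·s/(s² + 36) = 4s/(s² + 36)

Final answer: 4s/(s² + 36)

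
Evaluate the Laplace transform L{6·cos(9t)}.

L{cos(ωt)} = s/(s² + ω²), so L{cos(9t)} = s/(s² + 81). Then L{6·cos(9t)} = 6·s/(s² + 81) = 6s/(s² + 81)

Final answer: 6s/(s² + 81)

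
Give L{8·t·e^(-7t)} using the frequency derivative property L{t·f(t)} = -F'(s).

L{e^(-7t)} = 1/(s+7). By frequency derivative: L{t·e^(-7t)} = -d/ds[1/(s+7)] = -(-1)/(s+7)² = 1/(s+7)². Then L{8·t·e^(-7t)} = 8·1/(s+7)² = 8/(s+7)²

Final answer: 8/(s+7)²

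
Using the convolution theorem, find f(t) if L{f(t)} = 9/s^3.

9/s^3 = (9/s)·(1/s^2) = L{9}·L{t}. By convolution, f(t) = 9*t = ∫₀ᵗ 9·τ dτ = 9·t²/2

Final answer: 9·t²/2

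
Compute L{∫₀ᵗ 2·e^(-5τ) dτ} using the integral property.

L{∫₀ᵗ f(τ)dτ} = F(s)/s with F(s) = 2/(s+5), so L{∫₀ᵗ 2·e^(-5τ) dτ} = 2/(s(s+5))

Final answer: 2/(s(s+5))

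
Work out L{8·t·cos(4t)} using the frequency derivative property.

L{cos(4t)} = s/(s² + 16). Derivative: d/ds[s/(s² + 16)] = [(s² + 16) - s·2s]/(s² + 16)² = (16 - s²)/(s² + 16)². So L{t·cos(4t)} = -F'(s) = (s² - 16)/(s² + 16)². Then L{8·t·cos(4t)} = 8·(s² - 16)/(s² + 16)²

Final answer: 8·(s² - 16)/(s² + 16)²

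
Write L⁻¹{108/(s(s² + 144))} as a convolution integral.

108/(s(s² + 144)) = (1/s)·(108/(s² + 144)) = L{1}·L{9·sin(12t)}. So f(t) = 1*(9·sin(12t)) = ∫₀ᵗ 9·sin(12τ) dτ

Final answer: ∫₀ᵗ 9·sin(12τ) dτ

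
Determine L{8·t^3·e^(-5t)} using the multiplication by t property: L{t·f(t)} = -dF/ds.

Using L{t^n·e^(at)} = n!/(s-a)^(n+1), L{t^3·e^(-5t)} = 6/(s+5)^4, so L{8·t^3·e^(-5t)} = 8·6/(s+5)^4 = 48/(s+5)^4

Final answer: 48/(s+5)^4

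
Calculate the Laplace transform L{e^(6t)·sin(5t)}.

L{e^(at)·sin(ωt)} = ω/((s-a)² + ω²), so L{e^(6t)·sin(5t)} = 5/((s-6)² + 25)

Final answer: 5/((s-6)² + 25)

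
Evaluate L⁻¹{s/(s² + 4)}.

This is the form c·s/(s² + a²) with a = 2. L⁻¹ = cos(2t)

Final answer: cos(2t)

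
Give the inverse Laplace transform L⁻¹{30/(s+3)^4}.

L⁻¹{n!/(s-a)^(n+1)} = t^n·e^(at) with n=3, a=-3. So L⁻¹{6/(s+3)^4} = t^3·e^(-3t), and L⁻¹{30/(s+3)^4} = (30/6)·t^3·e^(-3t) = 5·t^3·e^(-3t)

Final answer: 5·t^3·e^(-3t)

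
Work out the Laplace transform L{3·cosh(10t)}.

L{cosh(ωt)} = s/(s² - ω²), so L{cosh(10t)} = s/(s² - 100). Then L{3·cosh(10t)} = 3·s/(s² - 100) = 3s/(s² - 100)

Final answer: 3s/(s² - 100)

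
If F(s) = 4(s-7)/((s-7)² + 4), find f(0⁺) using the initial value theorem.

f(0⁺) = lim_{s→∞} sF(s) = lim_{s→∞} 4s(s-7)/((s-7)² + 4) = 4

Final answer: 4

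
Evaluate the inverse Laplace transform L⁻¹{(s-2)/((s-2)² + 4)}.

Using frequency shift, L⁻¹{(s-2)/((s-2)² + 4)} = e^(2t)·cos(2t)

Final answer: e^(2t)·cos(2t)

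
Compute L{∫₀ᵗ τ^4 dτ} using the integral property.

L{∫₀ᵗ f(τ)dτ} = F(s)/s with f(t) = t^4. F(s) = 24/s^5, so L{∫₀ᵗ τ^4 dτ} = (24/s^5)/s = 24/s^6. (Check: ∫₀ᵗ τ^4 dτ = t^5/5.)

Final answer: 24/s^6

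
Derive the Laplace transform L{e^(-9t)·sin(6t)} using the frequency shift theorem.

Frequency shift: L{e^(at)f(t)} = F(s-a). L{e^(-9t)·sin(6t)} = 6/((s+9)² + 36)

Final answer: 6/((s+9)² + 36)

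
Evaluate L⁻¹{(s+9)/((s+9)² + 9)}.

Using frequency shift: L⁻¹{(s-a)/((s-a)² + b²)} = e^(at)cos(bt). Here a=-9, b=3

Final answer: e^(-9t)·cos(3t)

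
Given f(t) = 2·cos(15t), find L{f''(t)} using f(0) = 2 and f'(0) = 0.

F(s) = 2s/(s² + 225). L{f''(t)} = s²F(s) - sf(0) - f'(0) = 2s³/(s² + 225) - 2s = (2s³ - 2s(s² + 225))/(s² + 225) = -450s/(s² + 225)

Final answer: -450s/(s² + 225)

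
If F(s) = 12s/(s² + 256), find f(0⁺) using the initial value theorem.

f(0⁺) = lim_{s→∞} s·12s/(s² + 256) = lim_{s→∞} 12s²/(s² + 256) = 12

Final answer: 12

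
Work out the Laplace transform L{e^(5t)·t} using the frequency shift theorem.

L{e^(at)·t^n} = n!/(s-a)^(n+1), so L{e^(5t)·t} = 1/(s-5)^2

Final answer: 1/(s-5)^2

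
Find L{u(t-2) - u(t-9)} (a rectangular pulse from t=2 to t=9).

L{u(t-a)} = e^(-as)/s. L{u(t-2) - u(t-9)} = (e^(-2s) - e^(-9s))/s

Final answer: (e^(-2s) - e^(-9s))/s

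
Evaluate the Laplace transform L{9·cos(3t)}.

L{cos(ωt)} = s/(s² + ω²), so L{cos(3t)} = s/(s² + 9). Then L{9·cos(3t)} = 9·s/(s² + 9) = 9s/(s² + 9)

Final answer: 9s/(s² + 9)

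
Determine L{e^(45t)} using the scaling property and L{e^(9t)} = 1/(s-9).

Using L{f(at)} = (1/a)F(s/a) with a=5 and f(t) = e^(9t): L{e^(45t)} = (1/5) · 1/((s/5)-9) = (1/5) · 5/(s-45) = 1/(s-45)

Final answer: 1/(s-45)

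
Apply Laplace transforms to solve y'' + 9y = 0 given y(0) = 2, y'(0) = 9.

L{y''} + 9L{y} = 0. s²Y - 2s - 9 + 9Y = 0. Y(s² + 9) = 2s + 9. Y = (2s + 9)/(s² + 9). Inverting: y(t) = 2cos(3t) + 3sin(3t)

Final answer: y(t) = 2cos(3t) + 3sin(3t)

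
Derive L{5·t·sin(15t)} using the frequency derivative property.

L{sin(15t)} = 15/(s² + 225). By L{t·f(t)} = -F'(s): -d/ds[15/(s² + 225)] = -(15)·(-2s)/(s² + 225)² = 30s/(s² + 225)². Then L{5·t·sin(15t)} = 5·30s/(s² + 225)² = 150s/(s² + 225)²

Final answer: 150s/(s² + 225)²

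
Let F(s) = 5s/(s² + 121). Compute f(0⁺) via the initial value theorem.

f(0⁺) = lim_{s→∞} s·5s/(s² + 121) = lim_{s→∞} 5s²/(s² + 121) = 5

Final answer: 5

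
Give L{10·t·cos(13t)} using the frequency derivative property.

L{cos(13t)} = s/(s² + 169). Derivative: d/ds[s/(s² + 169)] = [(s² + 169) - s·2s]/(s² + 169)² = (169 - s²)/(s² + 169)². So L{t·cos(13t)} = -F'(s) = (s² - 169)/(s² + 169)². Then L{10·t·cos(13t)} = 10·(s² - 169)/(s² + 169)²

Final answer: 10·(s² - 169)/(s² + 169)²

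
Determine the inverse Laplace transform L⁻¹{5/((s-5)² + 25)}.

Using frequency shift, L⁻¹{5/((s-5)² + 25)} = e^(5t)·sin(5t)

Final answer: e^(5t)·sin(5t)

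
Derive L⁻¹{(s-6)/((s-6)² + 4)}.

Using frequency shift: L⁻¹{(s-a)/((s-a)² + b²)} = e^(at)cos(bt). Here a=6, b=2

Final answer: e^(6t)·cos(2t)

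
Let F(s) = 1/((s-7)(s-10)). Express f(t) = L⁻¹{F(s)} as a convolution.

1/((s-7)(s-10)) = (1/(s-7))·(1/(s-10)) = L{e^(7t)}·L{e^(10t)}. So f(t) = e^(7t)*e^(10t) = ∫₀ᵗ e^(7τ)·e^(10(t-τ)) dτ

Final answer: ∫₀ᵗ e^(7τ)·e^(10(t-τ)) dτ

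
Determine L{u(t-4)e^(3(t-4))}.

u(t-a)f(t-a) with f(t)=e^(3t). L{e^(3t)} = 1/(s-3). By time shift: e^(-4s)/(s-3)

Final answer: e^(-4s)/(s-3)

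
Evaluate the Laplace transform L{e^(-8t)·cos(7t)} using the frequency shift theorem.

Frequency shift: L{e^(at)f(t)} = F(s-a). L{e^(-8t)·cos(7t)} = (s+8)/((s+8)² + 49)

Final answer: (s+8)/((s+8)² + 49)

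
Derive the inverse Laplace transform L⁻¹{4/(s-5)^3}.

L⁻¹{n!/(s-a)^(n+1)} = t^n·e^(at) with n=2, a=5. So L⁻¹{2/(s-5)^3} = t^2·e^(5t), and L⁻¹{4/(s-5)^3} = (4/2)·t^2·e^(5t) = 2·t^2·e^(5t)

Final answer: 2·t^2·e^(5t)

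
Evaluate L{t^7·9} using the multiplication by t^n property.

L{9} = 9/s. d^1/ds^1[1/s] = -1/s². d^2/ds^2[1/s] = 2/s^3. d^3/ds^3[1/s] = -6/s^4. d^4/ds^4[1/s] = 24/s^5. d^5/ds^5[1/s] = -120/s^6. d^6/ds^6[1/s] = 720/s^7. d^7/ds^7[1/s] = -5040/s^8. So L{t^7} = (-1)^{7}·-5040/s^8 = 5040/s^8. Then L{t^7·9} = 9·5040/s^8 = 45360/s^8

Final answer: 45360/s^8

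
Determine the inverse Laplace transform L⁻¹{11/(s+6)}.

L⁻¹{1/(s-a)} = e^(at), so L⁻¹{1/(s+6)} = e^(-6t), and L⁻¹{11/(s+6)} = 11·e^(-6t)

Final answer: 11·e^(-6t)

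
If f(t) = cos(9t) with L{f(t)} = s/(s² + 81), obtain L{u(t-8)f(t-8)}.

Time shift theorem: L{u(t-a)f(t-a)} = e^(-as)F(s). Here a=8, F(s) = s/(s² + 81), so L{u(t-8)f(t-8)} = e^(-8s)·s/(s² + 81)

Final answer: e^(-8s)·s/(s² + 81)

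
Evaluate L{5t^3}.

L{t^n} = n!/s^(n+1). So L{5t^3} = 5·3!/s^4 = 30/s^4

Final answer: 30/s^4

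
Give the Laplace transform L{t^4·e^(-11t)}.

L{t^n·e^(at)} = n!/(s-a)^(n+1), so L{t^4·e^(-11t)} = 24/(s+11)^5

Final answer: 24/(s+11)^5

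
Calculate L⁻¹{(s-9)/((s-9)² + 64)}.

Using frequency shift: L⁻¹{(s-a)/((s-a)² + b²)} = e^(at)cos(bt). Here a=9, b=8

Final answer: e^(9t)·cos(8t)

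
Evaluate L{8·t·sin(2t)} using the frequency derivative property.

L{sin(2t)} = 2/(s² + 4). By L{t·f(t)} = -F'(s): -d/ds[2/(s² + 4)] = -(2)·(-2s)/(s² + 4)² = 4s/(s² + 4)². Then L{8·t·sin(2t)} = 8·4s/(s² + 4)² = 32s/(s² + 4)²

Final answer: 32s/(s² + 4)²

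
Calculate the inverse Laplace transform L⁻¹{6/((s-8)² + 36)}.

Using frequency shift, L⁻¹{6/((s-8)² + 36)} = e^(8t)·sin(6t)

Final answer: e^(8t)·sin(6t)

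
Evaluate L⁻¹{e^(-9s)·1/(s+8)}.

L⁻¹{1/(s+8)} = e^(-8t). By the time shift theorem, L⁻¹{e^(-as)F(s)} = u(t-a)f(t-a) with a=9, so L⁻¹{e^(-9s)·1/(s+8)} = u(t-9)·e^(-8(t-9))

Final answer: u(t-9)·e^(-8(t-9))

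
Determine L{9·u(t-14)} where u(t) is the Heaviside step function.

L{u(t-a)} = e^(-as)/s. Here a=14, so L{u(t-14)} = e^(-14s)/s, and L{9·u(t-14)} = 9·e^(-14s)/s

Final answer: 9·e^(-14s)/s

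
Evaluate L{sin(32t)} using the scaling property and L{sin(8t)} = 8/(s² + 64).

Using L{f(at)} = (1/a)F(s/a) with a=4: L{sin(32t)} = (1/4) · 8/((s/4)² + 64) = (1/4) · 8·16/(s² + 1024) = 32/(s² + 1024)

Final answer: 32/(s² + 1024)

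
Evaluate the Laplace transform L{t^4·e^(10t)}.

L{t^n·e^(at)} = n!/(s-a)^(n+1), so L{t^4·e^(10t)} = 24/(s-10)^5

Final answer: 24/(s-10)^5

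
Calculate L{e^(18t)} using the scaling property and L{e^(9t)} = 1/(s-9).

Using L{f(at)} = (1/a)F(s/a) with a=2 and f(t) = e^(9t): L{e^(18t)} = (1/2) · 1/((s/2)-9) = (1/2) · 2/(s-18) = 1/(s-18)

Final answer: 1/(s-18)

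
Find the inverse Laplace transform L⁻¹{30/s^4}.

L⁻¹{n!/s^(n+1)} = t^n with n=3. So L⁻¹{6/s^4} = t^3, and L⁻¹{30/s^4} = (30/6)·t^3 = 5·t^3

Final answer: 5·t^3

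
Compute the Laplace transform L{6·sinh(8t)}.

L{sinh(ωt)} = ω/(s² - ω²), so L{sinh(8t)} = 8/(s² - 64). Then L{6·sinh(8t)} = 6·8/(s² - 64) = 48/(s² - 64)

Final answer: 48/(s² - 64)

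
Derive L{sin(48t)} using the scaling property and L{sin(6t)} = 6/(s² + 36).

Using L{f(at)} = (1/a)F(s/a) with a=8: L{sin(48t)} = (1/8) · 6/((s/8)² + 36) = (1/8) · 6·64/(s² + 2304) = 48/(s² + 2304)

Final answer: 48/(s² + 2304)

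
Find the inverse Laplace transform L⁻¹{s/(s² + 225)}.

L⁻¹{s/(s² + 225)} = cos(15t)

Final answer: cos(15t)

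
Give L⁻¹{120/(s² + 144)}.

This is the form c·a/(s² + a²) with a = 12, c = 10. L⁻¹ = 10·sin(12t)

Final answer: 10·sin(12t)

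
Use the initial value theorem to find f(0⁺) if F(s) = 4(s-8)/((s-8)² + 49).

f(0⁺) = lim_{s→∞} sF(s) = lim_{s→∞} 4s(s-8)/((s-8)² + 49) = 4

Final answer: 4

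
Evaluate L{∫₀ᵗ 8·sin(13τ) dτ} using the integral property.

L{∫₀ᵗ f(τ)dτ} = F(s)/s with F(s) = 104/(s² + 169), so the result is (104/(s² + 169))/s = 104/(s(s² + 169))

Final answer: 104/(s(s² + 169))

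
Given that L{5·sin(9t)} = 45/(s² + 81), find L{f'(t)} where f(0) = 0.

L{f'(t)} = s·F(s) - f(0) = s·45/(s² + 81) - 0 = 45s/(s² + 81)

Final answer: 45s/(s² + 81)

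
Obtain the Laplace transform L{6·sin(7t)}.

L{sin(ωt)} = ω/(s² + ω²), so L{sin(7t)} = 7/(s² + 49). Then L{6·sin(7t)} = 6·7/(s² + 49) = 42/(s² + 49)

Final answer: 42/(s² + 49)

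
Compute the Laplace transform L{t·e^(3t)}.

L{t^n·e^(at)} = n!/(s-a)^(n+1), so L{t·e^(3t)} = 1/(s-3)^2

Final answer: 1/(s-3)^2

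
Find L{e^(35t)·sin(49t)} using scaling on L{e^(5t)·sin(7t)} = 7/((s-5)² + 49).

Scaling with a=7: L{e^(35t)·sin(49t)} = (1/7) · 7/((s/7-5)² + 49). Simplifying: 49/((s-35)² + 2401)

Final answer: 49/((s-35)² + 2401)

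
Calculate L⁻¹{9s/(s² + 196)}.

This is the form c·s/(s² + a²) with a = 14, c = 9. L⁻¹ = 9·cos(14t)

Final answer: 9·cos(14t)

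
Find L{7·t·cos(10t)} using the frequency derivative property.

L{cos(10t)} = s/(s² + 100). Derivative: d/ds[s/(s² + 100)] = [(s² + 100) - s·2s]/(s² + 100)² = (100 - s²)/(s² + 100)². So L{t·cos(10t)} = -F'(s) = (s² - 100)/(s² + 100)². Then L{7·t·cos(10t)} = 7·(s² - 100)/(s² + 100)²

Final answer: 7·(s² - 100)/(s² + 100)²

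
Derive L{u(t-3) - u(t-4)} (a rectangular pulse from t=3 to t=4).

L{u(t-a)} = e^(-as)/s. L{u(t-3) - u(t-4)} = (e^(-3s) - e^(-4s))/s

Final answer: (e^(-3s) - e^(-4s))/s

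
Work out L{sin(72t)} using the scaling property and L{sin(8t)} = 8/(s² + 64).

Using L{f(at)} = (1/a)F(s/a) with a=9: L{sin(72t)} = (1/9) · 8/((s/9)² + 64) = (1/9) · 8·81/(s² + 5184) = 72/(s² + 5184)

Final answer: 72/(s² + 5184)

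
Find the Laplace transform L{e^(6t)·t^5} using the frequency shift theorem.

L{e^(at)·t^n} = n!/(s-a)^(n+1), so L{e^(6t)·t^5} = 120/(s-6)^6

Final answer: 120/(s-6)^6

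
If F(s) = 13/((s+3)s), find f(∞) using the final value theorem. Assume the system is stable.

f(∞) = lim_{s→0} sF(s) = lim_{s→0} 13/(s+3) = 13/3

Final answer: 13/3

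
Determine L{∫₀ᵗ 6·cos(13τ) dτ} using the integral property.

L{∫₀ᵗ f(τ)dτ} = F(s)/s with F(s) = 6s/(s² + 169), so the result is (6s/(s² + 169))/s = 6/(s² + 169)

Final answer: 6/(s² + 169)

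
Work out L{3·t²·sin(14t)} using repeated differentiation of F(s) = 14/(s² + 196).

F(s) = 14/(s² + 196). F'(s) = -28s/(s² + 196)². F''(s) = -28(196 - 3s²)/(s² + 196)³ = (84s² - 5488)/(s² + 196)³. So L{t²·sin(14t)} = (-1)² F''(s) = (84s² - 5488)/(s² + 196)³. Then L{3·t²·sin(14t)} = 3·(84s² - 5488)/(s² + 196)³ = (252s² - 16464)/(s² + 196)³

Final answer: (252s² - 16464)/(s² + 196)³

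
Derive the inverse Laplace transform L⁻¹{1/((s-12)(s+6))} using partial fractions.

Decompose: A/(s-12) + B/(s+6). A = 1/18, B = -1/18. f(t) = (e^(12t) - e^(-6t))/18

Final answer: (e^(12t) - e^(-6t))/18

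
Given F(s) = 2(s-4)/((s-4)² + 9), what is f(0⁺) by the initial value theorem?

f(0⁺) = lim_{s→∞} sF(s) = lim_{s→∞} 2s(s-4)/((s-4)² + 9) = 2

Final answer: 2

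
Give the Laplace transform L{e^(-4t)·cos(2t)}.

L{e^(at)·cos(ωt)} = (s-a)/((s-a)² + ω²), so L{e^(-4t)·cos(2t)} = (s+4)/((s+4)² + 4)

Final answer: (s+4)/((s+4)² + 4)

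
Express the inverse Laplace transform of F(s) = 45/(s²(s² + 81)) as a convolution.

45/(s²(s² + 81)) = (1/s²)·(45/(s² + 81)) = L{t}·L{5·sin(9t)}. So f(t) = t*(5·sin(9t)) = ∫₀ᵗ 5τ·sin(9(t-τ)) dτ

Final answer: ∫₀ᵗ 5τ·sin(9(t-τ)) dτ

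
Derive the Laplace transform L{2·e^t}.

L{e^(at)} = 1/(s-a), so L{e^t} = 1/(s-1). Then L{2·e^t} = 2/(s-1)

Final answer: 2/(s-1)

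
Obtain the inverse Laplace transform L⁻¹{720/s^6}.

L⁻¹{n!/s^(n+1)} = t^n with n=5. So L⁻¹{120/s^6} = t^5, and L⁻¹{720/s^6} = (720/120)·t^5 = 6·t^5

Final answer: 6·t^5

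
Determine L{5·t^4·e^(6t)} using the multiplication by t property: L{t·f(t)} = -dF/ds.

Using L{t^n·e^(at)} = n!/(s-a)^(n+1), L{t^4·e^(6t)} = 24/(s-6)^5, so L{5·t^4·e^(6t)} = 5·24/(s-6)^5 = 120/(s-6)^5

Final answer: 120/(s-6)^5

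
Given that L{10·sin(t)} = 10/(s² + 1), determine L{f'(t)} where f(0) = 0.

L{f'(t)} = s·F(s) - f(0) = s·10/(s² + 1) - 0 = 10s/(s² + 1)

Final answer: 10s/(s² + 1)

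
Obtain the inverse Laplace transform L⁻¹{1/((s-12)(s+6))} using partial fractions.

Decompose: A/(s-12) + B/(s+6). A = 1/18, B = -1/18. f(t) = (e^(12t) - e^(-6t))/18

Final answer: (e^(12t) - e^(-6t))/18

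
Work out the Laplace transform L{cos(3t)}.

L{cos(ωt)} = s/(s² + ω²), so L{cos(3t)} = s/(s² + 9)

Final answer: s/(s² + 9)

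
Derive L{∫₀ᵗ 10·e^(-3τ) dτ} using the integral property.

L{∫₀ᵗ f(τ)dτ} = F(s)/s with F(s) = 10/(s+3), so L{∫₀ᵗ 10·e^(-3τ) dτ} = 10/(s(s+3))

Final answer: 10/(s(s+3))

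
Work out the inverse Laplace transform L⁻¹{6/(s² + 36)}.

L⁻¹{6/(s² + 36)} = sin(6t)

Final answer: sin(6t)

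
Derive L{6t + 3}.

L{6t + 3} = 6·L{t} + 3·L{1} = 6/s² + 3/s

Final answer: 6/s² + 3/s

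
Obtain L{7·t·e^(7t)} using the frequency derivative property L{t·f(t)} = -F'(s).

L{e^(7t)} = 1/(s-7). By frequency derivative: L{t·e^(7t)} = -d/ds[1/(s-7)] = -(-1)/(s-7)² = 1/(s-7)². Then L{7·t·e^(7t)} = 7·1/(s-7)² = 7/(s-7)²

Final answer: 7/(s-7)²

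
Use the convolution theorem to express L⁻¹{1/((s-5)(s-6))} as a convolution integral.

1/((s-5)(s-6)) = (1/(s-5))·(1/(s-6)) = L{e^(5t)}·L{e^(6t)}. So f(t) = e^(5t)*e^(6t) = ∫₀ᵗ e^(5τ)·e^(6(t-τ)) dτ

Final answer: ∫₀ᵗ e^(5τ)·e^(6(t-τ)) dτ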